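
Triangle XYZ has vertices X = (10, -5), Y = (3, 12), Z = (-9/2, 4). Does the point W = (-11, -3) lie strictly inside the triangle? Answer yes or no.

no

Barycentric coordinates of W: (1/367, -320/367, 686/367).
The three coordinates are positive, negative, positive; a point is interior exactly when all three are positive.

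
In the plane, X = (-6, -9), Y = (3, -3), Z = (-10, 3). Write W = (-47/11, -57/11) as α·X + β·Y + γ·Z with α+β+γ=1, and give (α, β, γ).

Signed area of the reference triangle: [XYZ] = ½·((-6)·(-3−3) + 3·(3−(-9)) + (-10)·(-9−(-3))) = ½·(36 + 36 + 60) = 66.
[WYZ] = ½·((-47/11)·(-3−3) + 3·(3−(-57/11)) + (-10)·(-57/11−(-3))) = ½·(282/11 + 270/11 + 240/11) = 36, so the X-coordinate is 36/66 = 6/11.
[XWZ] = ½·((-6)·(-57/11−3) + (-47/11)·(3−(-9)) + (-10)·(-9−(-57/11))) = ½·(540/11 − 564/11 + 420/11) = 18, so the Y-coordinate is 3/11.
[XYW] = ½·((-6)·(-3−(-57/11)) + 3·(-57/11−(-9)) + (-47/11)·(-9−(-3))) = ½·(-144/11 + 126/11 + 282/11) = 12, so the Z-coordinate is 2/11.
Check: 6/11 + 3/11 + 2/11 = 1.

(6/11, 3/11, 2/11)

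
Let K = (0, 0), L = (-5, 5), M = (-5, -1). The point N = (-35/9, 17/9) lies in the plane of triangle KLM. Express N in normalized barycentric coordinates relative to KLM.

(2/9, 4/9, 1/3)

Signed area of the reference triangle: [KLM] = ½·(0·(5−(-1)) + (-5)·(-1−0) + (-5)·(0−5)) = ½·(0 + 5 + 25) = 15.
[NLM] = ½·((-35/9)·(5−(-1)) + (-5)·(-1−(17/9)) + (-5)·(17/9−5)) = ½·(-70/3 + 130/9 + 140/9) = 10/3, so the K-coordinate is (10/3)/15 = 2/9.
[KNM] = ½·(0·(17/9−(-1)) + (-35/9)·(-1−0) + (-5)·(0−(17/9))) = ½·(0 + 35/9 + 85/9) = 20/3, so the L-coordinate is 4/9.
[KLN] = ½·(0·(5−(17/9)) + (-5)·(17/9−0) + (-35/9)·(0−5)) = ½·(0 − 85/9 + 175/9) = 5, so the M-coordinate is 1/3.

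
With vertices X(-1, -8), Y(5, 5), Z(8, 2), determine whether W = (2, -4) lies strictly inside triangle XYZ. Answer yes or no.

yes

Barycentric coordinates of W: (12/19, 2/19, 5/19).
The three coordinates are positive, positive, positive; a point is interior exactly when all three are positive.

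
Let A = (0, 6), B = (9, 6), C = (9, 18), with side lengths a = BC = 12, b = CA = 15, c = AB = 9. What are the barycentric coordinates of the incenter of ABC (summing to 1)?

The incenter has barycentric coordinates proportional to the opposite side lengths: (12 : 15 : 9).
Normalizing by 12+15+9 = 36 gives (1/3, 5/12, 1/4).

(1/3, 5/12, 1/4)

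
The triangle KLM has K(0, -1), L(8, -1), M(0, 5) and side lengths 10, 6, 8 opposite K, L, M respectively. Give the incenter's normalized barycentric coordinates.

(5/12, 1/4, 1/3)

The incenter has barycentric coordinates proportional to the opposite side lengths: (10 : 6 : 8).
Normalizing by 10+6+8 = 24 gives (5/12, 1/4, 1/3).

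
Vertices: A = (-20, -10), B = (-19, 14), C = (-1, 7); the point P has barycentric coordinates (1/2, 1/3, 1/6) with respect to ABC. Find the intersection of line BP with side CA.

(-61/4, -23/4)

Line BP meets CA where the B-coordinate vanishes; zeroing P's B-weight and renormalizing leaves C, A-weights 1/6 : 1/2 → (1/4, 3/4).
So Q = (1/4)·C + (3/4)·A = (-61/4, -23/4).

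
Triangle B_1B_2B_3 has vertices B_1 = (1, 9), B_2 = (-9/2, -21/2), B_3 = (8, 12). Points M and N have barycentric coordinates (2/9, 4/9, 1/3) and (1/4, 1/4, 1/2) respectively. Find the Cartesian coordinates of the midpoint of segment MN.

(289/144, 167/48)

Barycentric coordinates of the midpoint are the average: (17/72, 25/72, 5/12).
Converting: (17/72)·B_1 + (25/72)·B_2 + (5/12)·B_3 = (289/144, 167/48).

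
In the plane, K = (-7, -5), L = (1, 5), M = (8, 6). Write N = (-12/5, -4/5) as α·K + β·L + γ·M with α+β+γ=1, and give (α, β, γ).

Signed area of the reference triangle: [KLM] = ½·((-7)·(5−6) + 1·(6−(-5)) + 8·(-5−5)) = ½·(7 + 11 − 80) = -31.
[NLM] = ½·((-12/5)·(5−6) + 1·(6−(-4/5)) + 8·(-4/5−5)) = ½·(12/5 + 34/5 − 232/5) = -93/5, so the K-coordinate is (-93/5)/(-31) = 3/5.
[KNM] = ½·((-7)·(-4/5−6) + (-12/5)·(6−(-5)) + 8·(-5−(-4/5))) = ½·(238/5 − 132/5 − 168/5) = -31/5, so the L-coordinate is 1/5.
[KLN] = ½·((-7)·(5−(-4/5)) + 1·(-4/5−(-5)) + (-12/5)·(-5−5)) = ½·(-203/5 + 21/5 + 24) = -31/5, so the M-coordinate is 1/5.

(3/5, 1/5, 1/5)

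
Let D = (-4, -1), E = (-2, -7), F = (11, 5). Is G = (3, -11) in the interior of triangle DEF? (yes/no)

Barycentric coordinates of G: (-56/51, 32/17, 11/51).
The three coordinates are negative, positive, positive; a point is interior exactly when all three are positive.

no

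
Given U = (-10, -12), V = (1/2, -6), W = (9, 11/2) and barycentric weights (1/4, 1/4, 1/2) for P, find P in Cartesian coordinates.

P = (1/4)·U + (1/4)·V + (1/2)·W.
x-coordinate: (1/4)·(-10) + (1/4)·(1/2) + (1/2)·9 = 17/8.
y-coordinate: (1/4)·(-12) + (1/4)·(-6) + (1/2)·(11/2) = -7/4.

(17/8, -7/4)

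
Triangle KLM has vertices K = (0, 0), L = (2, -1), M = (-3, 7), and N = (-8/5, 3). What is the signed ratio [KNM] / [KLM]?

[KLM] = ½·(0·(-1−7) + 2·(7−0) + (-3)·(0−(-1))) = ½·(0 + 14 − 3) = 11/2.
[KNM] = ½·(0·(3−7) + (-8/5)·(7−0) + (-3)·(0−3)) = ½·(0 − 56/5 + 9) = -11/10, so the ratio is (-11/10)/(11/2) = -1/5.

-1/5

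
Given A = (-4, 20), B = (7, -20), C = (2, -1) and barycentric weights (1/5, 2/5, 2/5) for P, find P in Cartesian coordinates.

P = (1/5)·A + (2/5)·B + (2/5)·C.
x-coordinate: (1/5)·(-4) + (2/5)·7 + (2/5)·2 = 14/5.
y-coordinate: (1/5)·20 + (2/5)·(-20) + (2/5)·(-1) = -22/5.

(14/5, -22/5)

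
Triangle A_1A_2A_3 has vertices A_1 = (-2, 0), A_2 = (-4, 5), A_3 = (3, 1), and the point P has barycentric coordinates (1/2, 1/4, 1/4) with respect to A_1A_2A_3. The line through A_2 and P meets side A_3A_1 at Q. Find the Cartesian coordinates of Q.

(-1/3, 1/3)

Line A_2P meets A_3A_1 where the A_2-coordinate vanishes; zeroing P's A_2-weight and renormalizing leaves A_3, A_1-weights 1/4 : 1/2 → (1/3, 2/3).
So Q = (1/3)·A_3 + (2/3)·A_1 = (-1/3, 1/3).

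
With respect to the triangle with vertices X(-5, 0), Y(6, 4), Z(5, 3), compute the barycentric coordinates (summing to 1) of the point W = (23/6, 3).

(1/6, 1/2, 1/3)

Signed area of the reference triangle: [XYZ] = ½·((-5)·(4−3) + 6·(3−0) + 5·(0−4)) = ½·(-5 + 18 − 20) = -7/2.
[WYZ] = ½·((23/6)·(4−3) + 6·(3−3) + 5·(3−4)) = ½·(23/6 + 0 − 5) = -7/12, so the X-coordinate is (-7/12)/(-7/2) = 1/6.
[XWZ] = ½·((-5)·(3−3) + (23/6)·(3−0) + 5·(0−3)) = ½·(0 + 23/2 − 15) = -7/4, so the Y-coordinate is 1/2.
[XYW] = ½·((-5)·(4−3) + 6·(3−0) + (23/6)·(0−4)) = ½·(-5 + 18 − 46/3) = -7/6, so the Z-coordinate is 1/3.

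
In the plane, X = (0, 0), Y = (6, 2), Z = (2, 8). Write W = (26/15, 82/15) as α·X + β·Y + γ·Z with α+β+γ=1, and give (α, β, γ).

Signed area of the reference triangle: [XYZ] = ½·(0·(2−8) + 6·(8−0) + 2·(0−2)) = ½·(0 + 48 − 4) = 22.
[WYZ] = ½·((26/15)·(2−8) + 6·(8−(82/15)) + 2·(82/15−2)) = ½·(-52/5 + 76/5 + 104/15) = 88/15, so the X-coordinate is (88/15)/22 = 4/15.
[XWZ] = ½·(0·(82/15−8) + (26/15)·(8−0) + 2·(0−(82/15))) = ½·(0 + 208/15 − 164/15) = 22/15, so the Y-coordinate is 1/15.
[XYW] = ½·(0·(2−(82/15)) + 6·(82/15−0) + (26/15)·(0−2)) = ½·(0 + 164/5 − 52/15) = 44/3, so the Z-coordinate is 2/3.
Check: 4/15 + 1/15 + 2/3 = 1.

(4/15, 1/15, 2/3)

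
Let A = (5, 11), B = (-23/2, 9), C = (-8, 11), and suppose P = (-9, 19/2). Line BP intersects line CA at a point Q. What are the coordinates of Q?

(-3/2, 11)

Barycentric coordinates of P with respect to ABC: (1/8, 3/4, 1/8).
On side CA the B-coordinate is zero; dropping P's B-weight 3/4 and renormalizing the remaining 1/8 : 1/8 gives weights 1/2, 1/2 on C, A.
Q = (1/2)·(-8, 11) + (1/2)·(5, 11) = (-3/2, 11).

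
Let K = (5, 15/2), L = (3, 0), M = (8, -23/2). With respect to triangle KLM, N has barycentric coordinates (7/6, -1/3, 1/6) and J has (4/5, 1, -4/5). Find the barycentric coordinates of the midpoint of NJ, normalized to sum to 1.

(59/60, 1/3, -19/60)

Since both coordinate triples sum to 1, the midpoint's barycentrics are the componentwise average.
(7/6+4/5)/2 = 59/60; similarly 1/3 and -19/60.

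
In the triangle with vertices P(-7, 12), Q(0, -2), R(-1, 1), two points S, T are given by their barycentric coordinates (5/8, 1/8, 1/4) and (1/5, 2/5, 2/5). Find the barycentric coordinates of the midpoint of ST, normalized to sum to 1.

Since both coordinate triples sum to 1, the midpoint's barycentrics are the componentwise average.
(5/8+1/5)/2 = 33/80; similarly 21/80 and 13/40.

(33/80, 21/80, 13/40)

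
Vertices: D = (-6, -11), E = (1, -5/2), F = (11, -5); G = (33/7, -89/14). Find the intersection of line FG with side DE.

Barycentric coordinates of G with respect to DEF: (2/7, 1/7, 4/7).
On side DE the F-coordinate is zero; dropping G's F-weight 4/7 and renormalizing the remaining 2/7 : 1/7 gives weights 2/3, 1/3 on D, E.
H = (2/3)·(-6, -11) + (1/3)·(1, -5/2) = (-11/3, -49/6).

(-11/3, -49/6)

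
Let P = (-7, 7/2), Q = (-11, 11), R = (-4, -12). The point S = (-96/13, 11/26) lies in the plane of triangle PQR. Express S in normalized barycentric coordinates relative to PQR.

Signed area of the reference triangle: [PQR] = ½·((-7)·(11−(-12)) + (-11)·(-12−(7/2)) + (-4)·(7/2−11)) = ½·(-161 + 341/2 + 30) = 79/4.
[SQR] = ½·((-96/13)·(11−(-12)) + (-11)·(-12−(11/26)) + (-4)·(11/26−11)) = ½·(-2208/13 + 3553/26 + 550/13) = 237/52, so the P-coordinate is (237/52)/(79/4) = 3/13.
[PSR] = ½·((-7)·(11/26−(-12)) + (-96/13)·(-12−(7/2)) + (-4)·(7/2−(11/26))) = ½·(-2261/26 + 1488/13 − 160/13) = 395/52, so the Q-coordinate is 5/13.
[PQS] = ½·((-7)·(11−(11/26)) + (-11)·(11/26−(7/2)) + (-96/13)·(7/2−11)) = ½·(-1925/26 + 440/13 + 720/13) = 395/52, so the R-coordinate is 5/13.

(3/13, 5/13, 5/13)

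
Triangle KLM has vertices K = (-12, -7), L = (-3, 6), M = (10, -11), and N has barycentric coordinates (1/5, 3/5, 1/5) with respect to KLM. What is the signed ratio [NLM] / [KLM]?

1/5

The signed ratio [NLM]/[KLM] equals the barycentric coordinate of N at vertex K, which is 1/5.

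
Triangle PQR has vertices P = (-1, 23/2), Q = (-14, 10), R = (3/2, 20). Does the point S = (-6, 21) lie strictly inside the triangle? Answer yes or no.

no

Barycentric coordinates of S: (-362/427, 265/427, 524/427).
The three coordinates are negative, positive, positive; a point is interior exactly when all three are positive.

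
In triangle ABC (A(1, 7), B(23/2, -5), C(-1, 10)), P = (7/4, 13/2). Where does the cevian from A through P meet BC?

(17/8, 25/4)

Barycentric coordinates of P with respect to ABC: (1/3, 1/6, 1/2).
On side BC the A-coordinate is zero; dropping P's A-weight 1/3 and renormalizing the remaining 1/6 : 1/2 gives weights 1/4, 3/4 on B, C.
Q = (1/4)·(23/2, -5) + (3/4)·(-1, 10) = (17/8, 25/4).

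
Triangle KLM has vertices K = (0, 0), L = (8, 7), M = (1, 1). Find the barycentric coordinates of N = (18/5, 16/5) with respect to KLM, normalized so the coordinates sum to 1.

(1/5, 2/5, 2/5)

Signed area of the reference triangle: [KLM] = ½·(0·(7−1) + 8·(1−0) + 1·(0−7)) = ½·(0 + 8 − 7) = 1/2.
[NLM] = ½·((18/5)·(7−1) + 8·(1−(16/5)) + 1·(16/5−7)) = ½·(108/5 − 88/5 − 19/5) = 1/10, so the K-coordinate is (1/10)/(1/2) = 1/5.
[KNM] = ½·(0·(16/5−1) + (18/5)·(1−0) + 1·(0−(16/5))) = ½·(0 + 18/5 − 16/5) = 1/5, so the L-coordinate is 2/5.
[KLN] = ½·(0·(7−(16/5)) + 8·(16/5−0) + (18/5)·(0−7)) = ½·(0 + 128/5 − 126/5) = 1/5, so the M-coordinate is 2/5.
Check: 1/5 + 2/5 + 2/5 = 1.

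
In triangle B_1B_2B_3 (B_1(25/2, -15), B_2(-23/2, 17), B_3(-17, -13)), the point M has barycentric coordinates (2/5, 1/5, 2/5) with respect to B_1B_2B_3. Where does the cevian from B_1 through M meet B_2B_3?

(-91/6, -3)

Line B_1M meets B_2B_3 where the B_1-coordinate vanishes; zeroing M's B_1-weight and renormalizing leaves B_2, B_3-weights 1/5 : 2/5 → (1/3, 2/3).
So N = (1/3)·B_2 + (2/3)·B_3 = (-91/6, -3).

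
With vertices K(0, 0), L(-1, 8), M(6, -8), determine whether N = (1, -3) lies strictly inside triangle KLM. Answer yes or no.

no

Barycentric coordinates of N: (9/8, -1/4, 1/8).
The three coordinates are positive, negative, positive; a point is interior exactly when all three are positive.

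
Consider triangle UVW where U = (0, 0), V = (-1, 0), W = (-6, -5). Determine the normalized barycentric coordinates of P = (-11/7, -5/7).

Signed area of the reference triangle: [UVW] = ½·(0·(0−(-5)) + (-1)·(-5−0) + (-6)·(0−0)) = ½·(0 + 5 + 0) = 5/2.
[PVW] = ½·((-11/7)·(0−(-5)) + (-1)·(-5−(-5/7)) + (-6)·(-5/7−0)) = ½·(-55/7 + 30/7 + 30/7) = 5/14, so the U-coordinate is (5/14)/(5/2) = 1/7.
[UPW] = ½·(0·(-5/7−(-5)) + (-11/7)·(-5−0) + (-6)·(0−(-5/7))) = ½·(0 + 55/7 − 30/7) = 25/14, so the V-coordinate is 5/7.
[UVP] = ½·(0·(0−(-5/7)) + (-1)·(-5/7−0) + (-11/7)·(0−0)) = ½·(0 + 5/7 + 0) = 5/14, so the W-coordinate is 1/7.
Check: 1/7 + 5/7 + 1/7 = 1.

(1/7, 5/7, 1/7)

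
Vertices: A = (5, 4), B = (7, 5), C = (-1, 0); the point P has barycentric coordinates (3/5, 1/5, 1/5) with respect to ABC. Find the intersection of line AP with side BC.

Line AP meets BC where the A-coordinate vanishes; zeroing P's A-weight and renormalizing leaves B, C-weights 1/5 : 1/5 → (1/2, 1/2).
So Q = (1/2)·B + (1/2)·C = (3, 5/2).

(3, 5/2)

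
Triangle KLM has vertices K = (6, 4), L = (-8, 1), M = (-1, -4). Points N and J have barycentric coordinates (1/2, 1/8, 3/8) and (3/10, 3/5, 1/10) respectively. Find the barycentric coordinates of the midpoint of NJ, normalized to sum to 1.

Since both coordinate triples sum to 1, the midpoint's barycentrics are the componentwise average.
(1/2+3/10)/2 = 2/5; similarly 29/80 and 19/80.

(2/5, 29/80, 19/80)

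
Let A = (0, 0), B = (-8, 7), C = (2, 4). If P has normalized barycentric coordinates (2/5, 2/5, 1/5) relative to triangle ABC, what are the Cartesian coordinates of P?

P = (2/5)·A + (2/5)·B + (1/5)·C.
x-coordinate: (2/5)·0 + (2/5)·(-8) + (1/5)·2 = -14/5.
y-coordinate: (2/5)·0 + (2/5)·7 + (1/5)·4 = 18/5.

(-14/5, 18/5)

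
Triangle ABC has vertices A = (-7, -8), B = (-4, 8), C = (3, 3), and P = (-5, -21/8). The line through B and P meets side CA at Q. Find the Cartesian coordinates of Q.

(-16/3, -37/6)

Barycentric coordinates of P with respect to ABC: (5/8, 1/4, 1/8).
On side CA the B-coordinate is zero; dropping P's B-weight 1/4 and renormalizing the remaining 1/8 : 5/8 gives weights 1/6, 5/6 on C, A.
Q = (1/6)·(3, 3) + (5/6)·(-7, -8) = (-16/3, -37/6).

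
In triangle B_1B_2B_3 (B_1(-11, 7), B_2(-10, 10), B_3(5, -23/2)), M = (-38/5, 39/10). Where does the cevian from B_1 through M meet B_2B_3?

Barycentric coordinates of M with respect to B_1B_2B_3: (3/5, 1/5, 1/5).
On side B_2B_3 the B_1-coordinate is zero; dropping M's B_1-weight 3/5 and renormalizing the remaining 1/5 : 1/5 gives weights 1/2, 1/2 on B_2, B_3.
N = (1/2)·(-10, 10) + (1/2)·(5, -23/2) = (-5/2, -3/4).

(-5/2, -3/4)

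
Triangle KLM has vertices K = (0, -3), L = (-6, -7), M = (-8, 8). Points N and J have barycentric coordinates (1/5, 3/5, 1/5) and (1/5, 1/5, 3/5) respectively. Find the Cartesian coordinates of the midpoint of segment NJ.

(-28/5, -1/5)

Barycentric coordinates of the midpoint are the average: (1/5, 2/5, 2/5).
Converting: (1/5)·K + (2/5)·L + (2/5)·M = (-28/5, -1/5).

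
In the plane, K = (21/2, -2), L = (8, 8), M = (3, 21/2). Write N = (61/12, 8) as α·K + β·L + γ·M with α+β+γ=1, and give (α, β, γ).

(1/6, 1/6, 2/3)

Signed area of the reference triangle: [KLM] = ½·((21/2)·(8−(21/2)) + 8·(21/2−(-2)) + 3·(-2−8)) = ½·(-105/4 + 100 − 30) = 175/8.
[NLM] = ½·((61/12)·(8−(21/2)) + 8·(21/2−8) + 3·(8−8)) = ½·(-305/24 + 20 + 0) = 175/48, so the K-coordinate is (175/48)/(175/8) = 1/6.
[KNM] = ½·((21/2)·(8−(21/2)) + (61/12)·(21/2−(-2)) + 3·(-2−8)) = ½·(-105/4 + 1525/24 − 30) = 175/48, so the L-coordinate is 1/6.
[KLN] = ½·((21/2)·(8−8) + 8·(8−(-2)) + (61/12)·(-2−8)) = ½·(0 + 80 − 305/6) = 175/12, so the M-coordinate is 2/3.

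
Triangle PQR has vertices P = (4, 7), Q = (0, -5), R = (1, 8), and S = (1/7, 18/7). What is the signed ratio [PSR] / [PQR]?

[PQR] = ½·(4·(-5−8) + 0·(8−7) + 1·(7−(-5))) = ½·(-52 + 0 + 12) = -20.
[PSR] = ½·(4·(18/7−8) + (1/7)·(8−7) + 1·(7−(18/7))) = ½·(-152/7 + 1/7 + 31/7) = -60/7, so the ratio is (-60/7)/(-20) = 3/7.

3/7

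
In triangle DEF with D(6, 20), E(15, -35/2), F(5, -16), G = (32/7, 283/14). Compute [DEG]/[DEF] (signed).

1/7

[DEF] = ½·(6·(-35/2−(-16)) + 15·(-16−20) + 5·(20−(-35/2))) = ½·(-9 − 540 + 375/2) = -723/4.
[DEG] = ½·(6·(-35/2−(283/14)) + 15·(283/14−20) + (32/7)·(20−(-35/2))) = ½·(-1584/7 + 45/14 + 1200/7) = -723/28, so the ratio is (-723/28)/(-723/4) = 1/7.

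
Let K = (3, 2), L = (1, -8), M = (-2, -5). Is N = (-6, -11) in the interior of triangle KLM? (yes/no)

Barycentric coordinates of N: (-5/6, 1/18, 16/9).
The three coordinates are negative, positive, positive; a point is interior exactly when all three are positive.

no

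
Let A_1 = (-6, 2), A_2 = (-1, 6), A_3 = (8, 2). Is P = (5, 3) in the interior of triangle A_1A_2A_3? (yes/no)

Barycentric coordinates of P: (3/56, 1/4, 39/56).
The three coordinates are positive, positive, positive; a point is interior exactly when all three are positive.

yes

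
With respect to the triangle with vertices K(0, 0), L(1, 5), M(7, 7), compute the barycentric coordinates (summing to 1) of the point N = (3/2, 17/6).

Signed area of the reference triangle: [KLM] = ½·(0·(5−7) + 1·(7−0) + 7·(0−5)) = ½·(0 + 7 − 35) = -14.
[NLM] = ½·((3/2)·(5−7) + 1·(7−(17/6)) + 7·(17/6−5)) = ½·(-3 + 25/6 − 91/6) = -7, so the K-coordinate is (-7)/(-14) = 1/2.
[KNM] = ½·(0·(17/6−7) + (3/2)·(7−0) + 7·(0−(17/6))) = ½·(0 + 21/2 − 119/6) = -14/3, so the L-coordinate is 1/3.
[KLN] = ½·(0·(5−(17/6)) + 1·(17/6−0) + (3/2)·(0−5)) = ½·(0 + 17/6 − 15/2) = -7/3, so the M-coordinate is 1/6.

(1/2, 1/3, 1/6)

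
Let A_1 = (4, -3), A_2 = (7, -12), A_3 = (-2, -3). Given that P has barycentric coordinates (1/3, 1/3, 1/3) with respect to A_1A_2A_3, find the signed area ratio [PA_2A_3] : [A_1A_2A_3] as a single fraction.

1/3

The signed ratio [PA_2A_3]/[A_1A_2A_3] equals the barycentric coordinate of P at vertex A_1, which is 1/3.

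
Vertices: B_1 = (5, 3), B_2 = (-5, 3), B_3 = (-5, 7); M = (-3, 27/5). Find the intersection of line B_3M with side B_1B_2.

(0, 3)

Barycentric coordinates of M with respect to B_1B_2B_3: (1/5, 1/5, 3/5).
On side B_1B_2 the B_3-coordinate is zero; dropping M's B_3-weight 3/5 and renormalizing the remaining 1/5 : 1/5 gives weights 1/2, 1/2 on B_1, B_2.
N = (1/2)·(5, 3) + (1/2)·(-5, 3) = (0, 3).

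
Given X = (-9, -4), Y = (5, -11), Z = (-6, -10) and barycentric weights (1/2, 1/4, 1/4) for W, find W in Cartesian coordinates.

(-19/4, -29/4)

W = (1/2)·X + (1/4)·Y + (1/4)·Z.
x-coordinate: (1/2)·(-9) + (1/4)·5 + (1/4)·(-6) = -19/4.
y-coordinate: (1/2)·(-4) + (1/4)·(-11) + (1/4)·(-10) = -29/4.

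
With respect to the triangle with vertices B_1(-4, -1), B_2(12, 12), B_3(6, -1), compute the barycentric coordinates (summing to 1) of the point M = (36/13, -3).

(3/13, -2/13, 12/13)

Signed area of the reference triangle: [B_1B_2B_3] = ½·((-4)·(12−(-1)) + 12·(-1−(-1)) + 6·(-1−12)) = ½·(-52 + 0 − 78) = -65.
[MB_2B_3] = ½·((36/13)·(12−(-1)) + 12·(-1−(-3)) + 6·(-3−12)) = ½·(36 + 24 − 90) = -15, so the B_1-coordinate is (-15)/(-65) = 3/13.
[B_1MB_3] = ½·((-4)·(-3−(-1)) + (36/13)·(-1−(-1)) + 6·(-1−(-3))) = ½·(8 + 0 + 12) = 10, so the B_2-coordinate is -2/13.
[B_1B_2M] = ½·((-4)·(12−(-3)) + 12·(-3−(-1)) + (36/13)·(-1−12)) = ½·(-60 − 24 − 36) = -60, so the B_3-coordinate is 12/13.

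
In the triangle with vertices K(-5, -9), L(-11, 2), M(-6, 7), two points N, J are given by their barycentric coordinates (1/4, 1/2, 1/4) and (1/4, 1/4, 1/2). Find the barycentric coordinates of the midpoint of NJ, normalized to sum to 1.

(1/4, 3/8, 3/8)

Since both coordinate triples sum to 1, the midpoint's barycentrics are the componentwise average.
(1/4+1/4)/2 = 1/4; similarly 3/8 and 3/8.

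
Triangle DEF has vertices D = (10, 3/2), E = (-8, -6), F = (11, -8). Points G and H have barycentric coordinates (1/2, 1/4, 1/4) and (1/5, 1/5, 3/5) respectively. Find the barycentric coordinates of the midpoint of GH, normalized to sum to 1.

(7/20, 9/40, 17/40)

Since both coordinate triples sum to 1, the midpoint's barycentrics are the componentwise average.
(1/2+1/5)/2 = 7/20; similarly 9/40 and 17/40.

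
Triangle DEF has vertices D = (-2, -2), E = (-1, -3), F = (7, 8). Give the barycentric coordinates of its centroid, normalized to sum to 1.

(1/3, 1/3, 1/3)

The centroid is the average of the vertices, so each weight is 1/3.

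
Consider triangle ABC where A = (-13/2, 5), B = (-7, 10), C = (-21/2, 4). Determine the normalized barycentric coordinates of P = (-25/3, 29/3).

Signed area of the reference triangle: [ABC] = ½·((-13/2)·(10−4) + (-7)·(4−5) + (-21/2)·(5−10)) = ½·(-39 + 7 + 105/2) = 41/4.
[PBC] = ½·((-25/3)·(10−4) + (-7)·(4−(29/3)) + (-21/2)·(29/3−10)) = ½·(-50 + 119/3 + 7/2) = -41/12, so the A-coordinate is (-41/12)/(41/4) = -1/3.
[APC] = ½·((-13/2)·(29/3−4) + (-25/3)·(4−5) + (-21/2)·(5−(29/3))) = ½·(-221/6 + 25/3 + 49) = 41/4, so the B-coordinate is 1.
[ABP] = ½·((-13/2)·(10−(29/3)) + (-7)·(29/3−5) + (-25/3)·(5−10)) = ½·(-13/6 − 98/3 + 125/3) = 41/12, so the C-coordinate is 1/3.

(-1/3, 1, 1/3)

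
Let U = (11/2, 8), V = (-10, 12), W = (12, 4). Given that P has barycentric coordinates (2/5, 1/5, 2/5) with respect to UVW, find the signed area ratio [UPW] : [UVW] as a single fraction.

1/5

The signed ratio [UPW]/[UVW] equals the barycentric coordinate of P at vertex V, which is 1/5.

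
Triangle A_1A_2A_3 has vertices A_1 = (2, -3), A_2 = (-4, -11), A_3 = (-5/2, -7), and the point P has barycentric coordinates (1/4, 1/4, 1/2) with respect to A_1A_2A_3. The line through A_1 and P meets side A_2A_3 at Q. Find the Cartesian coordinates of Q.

Line A_1P meets A_2A_3 where the A_1-coordinate vanishes; zeroing P's A_1-weight and renormalizing leaves A_2, A_3-weights 1/4 : 1/2 → (1/3, 2/3).
So Q = (1/3)·A_2 + (2/3)·A_3 = (-3, -25/3).

(-3, -25/3)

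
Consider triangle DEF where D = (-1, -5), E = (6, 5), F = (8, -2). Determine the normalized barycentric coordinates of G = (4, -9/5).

Signed area of the reference triangle: [DEF] = ½·((-1)·(5−(-2)) + 6·(-2−(-5)) + 8·(-5−5)) = ½·(-7 + 18 − 80) = -69/2.
[GEF] = ½·(4·(5−(-2)) + 6·(-2−(-9/5)) + 8·(-9/5−5)) = ½·(28 − 6/5 − 272/5) = -69/5, so the D-coordinate is (-69/5)/(-69/2) = 2/5.
[DGF] = ½·((-1)·(-9/5−(-2)) + 4·(-2−(-5)) + 8·(-5−(-9/5))) = ½·(-1/5 + 12 − 128/5) = -69/10, so the E-coordinate is 1/5.
[DEG] = ½·((-1)·(5−(-9/5)) + 6·(-9/5−(-5)) + 4·(-5−5)) = ½·(-34/5 + 96/5 − 40) = -69/5, so the F-coordinate is 2/5.
Check: 2/5 + 1/5 + 2/5 = 1.

(2/5, 1/5, 2/5)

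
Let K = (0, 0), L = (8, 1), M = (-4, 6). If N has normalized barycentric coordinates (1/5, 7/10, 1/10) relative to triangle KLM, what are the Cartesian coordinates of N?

N = (1/5)·K + (7/10)·L + (1/10)·M.
x-coordinate: (1/5)·0 + (7/10)·8 + (1/10)·(-4) = 26/5.
y-coordinate: (1/5)·0 + (7/10)·1 + (1/10)·6 = 13/10.

(26/5, 13/10)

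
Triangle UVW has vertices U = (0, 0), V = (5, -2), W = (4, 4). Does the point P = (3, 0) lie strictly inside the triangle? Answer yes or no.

Barycentric coordinates of P: (5/14, 3/7, 3/14).
The three coordinates are positive, positive, positive; a point is interior exactly when all three are positive.

yes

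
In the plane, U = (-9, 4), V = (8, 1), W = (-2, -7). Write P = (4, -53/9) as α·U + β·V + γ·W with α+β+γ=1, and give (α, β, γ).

(-2/9, 4/9, 7/9)

Signed area of the reference triangle: [UVW] = ½·((-9)·(1−(-7)) + 8·(-7−4) + (-2)·(4−1)) = ½·(-72 − 88 − 6) = -83.
[PVW] = ½·(4·(1−(-7)) + 8·(-7−(-53/9)) + (-2)·(-53/9−1)) = ½·(32 − 80/9 + 124/9) = 166/9, so the U-coordinate is (166/9)/(-83) = -2/9.
[UPW] = ½·((-9)·(-53/9−(-7)) + 4·(-7−4) + (-2)·(4−(-53/9))) = ½·(-10 − 44 − 178/9) = -332/9, so the V-coordinate is 4/9.
[UVP] = ½·((-9)·(1−(-53/9)) + 8·(-53/9−4) + 4·(4−1)) = ½·(-62 − 712/9 + 12) = -581/9, so the W-coordinate is 7/9.
Check: -2/9 + 4/9 + 7/9 = 1.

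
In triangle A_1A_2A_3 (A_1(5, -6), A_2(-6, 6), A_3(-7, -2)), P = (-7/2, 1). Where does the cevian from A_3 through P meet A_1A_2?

Barycentric coordinates of P with respect to A_1A_2A_3: (1/4, 1/2, 1/4).
On side A_1A_2 the A_3-coordinate is zero; dropping P's A_3-weight 1/4 and renormalizing the remaining 1/4 : 1/2 gives weights 1/3, 2/3 on A_1, A_2.
Q = (1/3)·(5, -6) + (2/3)·(-6, 6) = (-7/3, 2).

(-7/3, 2)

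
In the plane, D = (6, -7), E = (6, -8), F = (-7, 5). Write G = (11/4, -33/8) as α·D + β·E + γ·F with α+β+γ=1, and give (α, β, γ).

Signed area of the reference triangle: [DEF] = ½·(6·(-8−5) + 6·(5−(-7)) + (-7)·(-7−(-8))) = ½·(-78 + 72 − 7) = -13/2.
[GEF] = ½·((11/4)·(-8−5) + 6·(5−(-33/8)) + (-7)·(-33/8−(-8))) = ½·(-143/4 + 219/4 − 217/8) = -65/16, so the D-coordinate is (-65/16)/(-13/2) = 5/8.
[DGF] = ½·(6·(-33/8−5) + (11/4)·(5−(-7)) + (-7)·(-7−(-33/8))) = ½·(-219/4 + 33 + 161/8) = -13/16, so the E-coordinate is 1/8.
[DEG] = ½·(6·(-8−(-33/8)) + 6·(-33/8−(-7)) + (11/4)·(-7−(-8))) = ½·(-93/4 + 69/4 + 11/4) = -13/8, so the F-coordinate is 1/4.
Check: 5/8 + 1/8 + 1/4 = 1.

(5/8, 1/8, 1/4)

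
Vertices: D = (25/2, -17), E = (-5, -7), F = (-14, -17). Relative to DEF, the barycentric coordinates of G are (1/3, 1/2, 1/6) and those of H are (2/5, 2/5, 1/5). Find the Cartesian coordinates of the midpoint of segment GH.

(-7/30, -25/2)

Barycentric coordinates of the midpoint are the average: (11/30, 9/20, 11/60).
Converting: (11/30)·D + (9/20)·E + (11/60)·F = (-7/30, -25/2).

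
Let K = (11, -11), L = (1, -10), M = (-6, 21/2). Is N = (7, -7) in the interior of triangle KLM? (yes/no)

Barycentric coordinates of N: (8/11, 1/11, 2/11).
The three coordinates are positive, positive, positive; a point is interior exactly when all three are positive.

yes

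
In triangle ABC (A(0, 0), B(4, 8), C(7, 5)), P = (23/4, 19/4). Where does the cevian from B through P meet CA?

Barycentric coordinates of P with respect to ABC: (1/8, 1/8, 3/4).
On side CA the B-coordinate is zero; dropping P's B-weight 1/8 and renormalizing the remaining 3/4 : 1/8 gives weights 6/7, 1/7 on C, A.
Q = (6/7)·(7, 5) + (1/7)·(0, 0) = (6, 30/7).

(6, 30/7)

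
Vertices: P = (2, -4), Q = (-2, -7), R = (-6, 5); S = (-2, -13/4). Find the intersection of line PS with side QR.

(-10/3, -3)

Barycentric coordinates of S with respect to PQR: (1/4, 1/2, 1/4).
On side QR the P-coordinate is zero; dropping S's P-weight 1/4 and renormalizing the remaining 1/2 : 1/4 gives weights 2/3, 1/3 on Q, R.
T = (2/3)·(-2, -7) + (1/3)·(-6, 5) = (-10/3, -3).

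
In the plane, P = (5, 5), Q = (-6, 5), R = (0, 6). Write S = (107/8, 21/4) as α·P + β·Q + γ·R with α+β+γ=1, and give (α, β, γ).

(13/8, -7/8, 1/4)

Signed area of the reference triangle: [PQR] = ½·(5·(5−6) + (-6)·(6−5) + 0·(5−5)) = ½·(-5 − 6 + 0) = -11/2.
[SQR] = ½·((107/8)·(5−6) + (-6)·(6−(21/4)) + 0·(21/4−5)) = ½·(-107/8 − 9/2 + 0) = -143/16, so the P-coordinate is (-143/16)/(-11/2) = 13/8.
[PSR] = ½·(5·(21/4−6) + (107/8)·(6−5) + 0·(5−(21/4))) = ½·(-15/4 + 107/8 + 0) = 77/16, so the Q-coordinate is -7/8.
[PQS] = ½·(5·(5−(21/4)) + (-6)·(21/4−5) + (107/8)·(5−5)) = ½·(-5/4 − 3/2 + 0) = -11/8, so the R-coordinate is 1/4.
Check: 13/8 − 7/8 + 1/4 = 1.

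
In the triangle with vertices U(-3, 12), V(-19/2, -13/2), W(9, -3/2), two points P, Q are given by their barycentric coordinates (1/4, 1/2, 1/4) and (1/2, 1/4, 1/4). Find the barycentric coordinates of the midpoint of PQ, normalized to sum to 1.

Since both coordinate triples sum to 1, the midpoint's barycentrics are the componentwise average.
(1/4+1/2)/2 = 3/8; similarly 3/8 and 1/4.

(3/8, 3/8, 1/4)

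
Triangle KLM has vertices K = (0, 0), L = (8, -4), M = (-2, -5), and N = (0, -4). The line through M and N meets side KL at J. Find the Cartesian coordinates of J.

Barycentric coordinates of N with respect to KLM: (1/6, 1/6, 2/3).
On side KL the M-coordinate is zero; dropping N's M-weight 2/3 and renormalizing the remaining 1/6 : 1/6 gives weights 1/2, 1/2 on K, L.
J = (1/2)·(0, 0) + (1/2)·(8, -4) = (4, -2).

(4, -2)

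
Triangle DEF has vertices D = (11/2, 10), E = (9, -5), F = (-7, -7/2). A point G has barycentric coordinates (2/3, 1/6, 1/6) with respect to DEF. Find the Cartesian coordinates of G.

(4, 21/4)

G = (2/3)·D + (1/6)·E + (1/6)·F.
x-coordinate: (2/3)·(11/2) + (1/6)·9 + (1/6)·(-7) = 4.
y-coordinate: (2/3)·10 + (1/6)·(-5) + (1/6)·(-7/2) = 21/4.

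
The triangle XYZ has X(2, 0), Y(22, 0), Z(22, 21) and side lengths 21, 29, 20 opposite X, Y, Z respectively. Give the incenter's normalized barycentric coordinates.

(3/10, 29/70, 2/7)

The incenter has barycentric coordinates proportional to the opposite side lengths: (21 : 29 : 20).
Normalizing by 21+29+20 = 70 gives (3/10, 29/70, 2/7).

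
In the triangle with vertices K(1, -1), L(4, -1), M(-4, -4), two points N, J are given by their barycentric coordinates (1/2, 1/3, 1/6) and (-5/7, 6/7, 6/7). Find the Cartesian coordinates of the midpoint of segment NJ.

Barycentric coordinates of the midpoint are the average: (-3/28, 25/42, 43/84).
Converting: (-3/28)·K + (25/42)·L + (43/84)·M = (19/84, -71/28).

(19/84, -71/28)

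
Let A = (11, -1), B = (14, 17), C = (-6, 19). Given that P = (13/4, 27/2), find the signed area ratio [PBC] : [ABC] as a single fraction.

1/4

[ABC] = ½·(11·(17−19) + 14·(19−(-1)) + (-6)·(-1−17)) = ½·(-22 + 280 + 108) = 183.
[PBC] = ½·((13/4)·(17−19) + 14·(19−(27/2)) + (-6)·(27/2−17)) = ½·(-13/2 + 77 + 21) = 183/4, so the ratio is (183/4)/183 = 1/4.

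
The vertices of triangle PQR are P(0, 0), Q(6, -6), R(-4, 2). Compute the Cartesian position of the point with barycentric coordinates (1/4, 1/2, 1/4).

S = (1/4)·P + (1/2)·Q + (1/4)·R.
x-coordinate: (1/4)·0 + (1/2)·6 + (1/4)·(-4) = 2.
y-coordinate: (1/4)·0 + (1/2)·(-6) + (1/4)·2 = -5/2.

(2, -5/2)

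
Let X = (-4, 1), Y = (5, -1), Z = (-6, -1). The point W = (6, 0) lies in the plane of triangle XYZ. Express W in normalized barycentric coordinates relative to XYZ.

Signed area of the reference triangle: [XYZ] = ½·((-4)·(-1−(-1)) + 5·(-1−1) + (-6)·(1−(-1))) = ½·(0 − 10 − 12) = -11.
[WYZ] = ½·(6·(-1−(-1)) + 5·(-1−0) + (-6)·(0−(-1))) = ½·(0 − 5 − 6) = -11/2, so the X-coordinate is (-11/2)/(-11) = 1/2.
[XWZ] = ½·((-4)·(0−(-1)) + 6·(-1−1) + (-6)·(1−0)) = ½·(-4 − 12 − 6) = -11, so the Y-coordinate is 1.
[XYW] = ½·((-4)·(-1−0) + 5·(0−1) + 6·(1−(-1))) = ½·(4 − 5 + 12) = 11/2, so the Z-coordinate is -1/2.

(1/2, 1, -1/2)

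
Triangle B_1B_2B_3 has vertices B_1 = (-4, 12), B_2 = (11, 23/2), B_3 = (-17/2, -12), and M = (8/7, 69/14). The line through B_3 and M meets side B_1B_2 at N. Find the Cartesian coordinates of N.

Barycentric coordinates of M with respect to B_1B_2B_3: (2/7, 3/7, 2/7).
On side B_1B_2 the B_3-coordinate is zero; dropping M's B_3-weight 2/7 and renormalizing the remaining 2/7 : 3/7 gives weights 2/5, 3/5 on B_1, B_2.
N = (2/5)·(-4, 12) + (3/5)·(11, 23/2) = (5, 117/10).

(5, 117/10)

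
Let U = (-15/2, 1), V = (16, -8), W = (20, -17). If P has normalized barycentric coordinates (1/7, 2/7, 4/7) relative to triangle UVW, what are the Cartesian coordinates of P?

P = (1/7)·U + (2/7)·V + (4/7)·W.
x-coordinate: (1/7)·(-15/2) + (2/7)·16 + (4/7)·20 = 209/14.
y-coordinate: (1/7)·1 + (2/7)·(-8) + (4/7)·(-17) = -83/7.

(209/14, -83/7)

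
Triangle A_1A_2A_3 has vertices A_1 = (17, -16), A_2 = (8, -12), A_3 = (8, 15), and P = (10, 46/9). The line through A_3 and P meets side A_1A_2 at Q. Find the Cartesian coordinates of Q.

(14, -44/3)

Barycentric coordinates of P with respect to A_1A_2A_3: (2/9, 1/9, 2/3).
On side A_1A_2 the A_3-coordinate is zero; dropping P's A_3-weight 2/3 and renormalizing the remaining 2/9 : 1/9 gives weights 2/3, 1/3 on A_1, A_2.
Q = (2/3)·(17, -16) + (1/3)·(8, -12) = (14, -44/3).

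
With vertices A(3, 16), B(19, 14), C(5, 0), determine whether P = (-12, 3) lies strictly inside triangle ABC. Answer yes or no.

Barycentric coordinates of P: (10/9, -19/18, 17/18).
The three coordinates are positive, negative, positive; a point is interior exactly when all three are positive.

no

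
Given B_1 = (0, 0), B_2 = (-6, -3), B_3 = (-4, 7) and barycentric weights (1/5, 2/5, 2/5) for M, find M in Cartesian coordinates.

M = (1/5)·B_1 + (2/5)·B_2 + (2/5)·B_3.
x-coordinate: (1/5)·0 + (2/5)·(-6) + (2/5)·(-4) = -4.
y-coordinate: (1/5)·0 + (2/5)·(-3) + (2/5)·7 = 8/5.

(-4, 8/5)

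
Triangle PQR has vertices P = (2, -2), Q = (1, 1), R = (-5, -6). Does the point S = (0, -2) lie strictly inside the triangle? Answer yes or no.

Barycentric coordinates of S: (11/25, 8/25, 6/25).
The three coordinates are positive, positive, positive; a point is interior exactly when all three are positive.

yes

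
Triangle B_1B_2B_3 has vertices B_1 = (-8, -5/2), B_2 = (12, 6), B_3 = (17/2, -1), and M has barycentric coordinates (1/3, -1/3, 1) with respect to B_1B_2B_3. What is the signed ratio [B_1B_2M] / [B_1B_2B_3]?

The signed ratio [B_1B_2M]/[B_1B_2B_3] equals the barycentric coordinate of M at vertex B_3, which is 1.

1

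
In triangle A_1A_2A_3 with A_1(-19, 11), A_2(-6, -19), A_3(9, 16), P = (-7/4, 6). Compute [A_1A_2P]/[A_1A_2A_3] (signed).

1/2

[A_1A_2A_3] = ½·((-19)·(-19−16) + (-6)·(16−11) + 9·(11−(-19))) = ½·(665 − 30 + 270) = 905/2.
[A_1A_2P] = ½·((-19)·(-19−6) + (-6)·(6−11) + (-7/4)·(11−(-19))) = ½·(475 + 30 − 105/2) = 905/4, so the ratio is (905/4)/(905/2) = 1/2.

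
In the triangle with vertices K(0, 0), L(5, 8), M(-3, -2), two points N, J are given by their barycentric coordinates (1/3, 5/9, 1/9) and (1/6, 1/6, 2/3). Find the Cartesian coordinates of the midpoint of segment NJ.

(23/36, 19/9)

Barycentric coordinates of the midpoint are the average: (1/4, 13/36, 7/18).
Converting: (1/4)·K + (13/36)·L + (7/18)·M = (23/36, 19/9).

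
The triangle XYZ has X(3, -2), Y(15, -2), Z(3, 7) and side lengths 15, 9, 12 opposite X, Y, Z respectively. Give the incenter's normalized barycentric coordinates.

(5/12, 1/4, 1/3)

The incenter has barycentric coordinates proportional to the opposite side lengths: (15 : 9 : 12).
Normalizing by 15+9+12 = 36 gives (5/12, 1/4, 1/3).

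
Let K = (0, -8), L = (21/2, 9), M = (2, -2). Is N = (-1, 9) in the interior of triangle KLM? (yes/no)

no

Barycentric coordinates of N: (-253/58, -40/29, 391/58).
The three coordinates are negative, negative, positive; a point is interior exactly when all three are positive.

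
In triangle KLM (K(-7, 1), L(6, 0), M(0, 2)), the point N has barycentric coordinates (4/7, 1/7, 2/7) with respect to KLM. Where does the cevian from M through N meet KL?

Line MN meets KL where the M-coordinate vanishes; zeroing N's M-weight and renormalizing leaves K, L-weights 4/7 : 1/7 → (4/5, 1/5).
So J = (4/5)·K + (1/5)·L = (-22/5, 4/5).

(-22/5, 4/5)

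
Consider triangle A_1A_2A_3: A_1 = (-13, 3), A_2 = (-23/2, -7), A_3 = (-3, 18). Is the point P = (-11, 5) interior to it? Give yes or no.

yes

Barycentric coordinates of P: (179/245, 4/49, 46/245).
The three coordinates are positive, positive, positive; a point is interior exactly when all three are positive.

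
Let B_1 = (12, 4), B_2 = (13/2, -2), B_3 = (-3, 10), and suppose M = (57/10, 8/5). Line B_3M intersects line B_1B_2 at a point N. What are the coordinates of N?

Barycentric coordinates of M with respect to B_1B_2B_3: (1/5, 3/5, 1/5).
On side B_1B_2 the B_3-coordinate is zero; dropping M's B_3-weight 1/5 and renormalizing the remaining 1/5 : 3/5 gives weights 1/4, 3/4 on B_1, B_2.
N = (1/4)·(12, 4) + (3/4)·(13/2, -2) = (63/8, -1/2).

(63/8, -1/2)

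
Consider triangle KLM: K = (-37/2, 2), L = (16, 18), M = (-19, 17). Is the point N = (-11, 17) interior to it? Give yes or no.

yes

Barycentric coordinates of N: (16/1051, 240/1051, 795/1051).
The three coordinates are positive, positive, positive; a point is interior exactly when all three are positive.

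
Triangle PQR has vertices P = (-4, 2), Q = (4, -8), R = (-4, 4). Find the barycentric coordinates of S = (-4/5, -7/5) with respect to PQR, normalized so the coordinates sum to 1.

(3/10, 2/5, 3/10)

Signed area of the reference triangle: [PQR] = ½·((-4)·(-8−4) + 4·(4−2) + (-4)·(2−(-8))) = ½·(48 + 8 − 40) = 8.
[SQR] = ½·((-4/5)·(-8−4) + 4·(4−(-7/5)) + (-4)·(-7/5−(-8))) = ½·(48/5 + 108/5 − 132/5) = 12/5, so the P-coordinate is (12/5)/8 = 3/10.
[PSR] = ½·((-4)·(-7/5−4) + (-4/5)·(4−2) + (-4)·(2−(-7/5))) = ½·(108/5 − 8/5 − 68/5) = 16/5, so the Q-coordinate is 2/5.
[PQS] = ½·((-4)·(-8−(-7/5)) + 4·(-7/5−2) + (-4/5)·(2−(-8))) = ½·(132/5 − 68/5 − 8) = 12/5, so the R-coordinate is 3/10.
Check: 3/10 + 2/5 + 3/10 = 1.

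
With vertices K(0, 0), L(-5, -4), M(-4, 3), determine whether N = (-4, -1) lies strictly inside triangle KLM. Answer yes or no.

yes

Barycentric coordinates of N: (4/31, 16/31, 11/31).
The three coordinates are positive, positive, positive; a point is interior exactly when all three are positive.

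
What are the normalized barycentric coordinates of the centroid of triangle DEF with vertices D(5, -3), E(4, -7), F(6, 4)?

(1/3, 1/3, 1/3)

The centroid is the average of the vertices, so each weight is 1/3.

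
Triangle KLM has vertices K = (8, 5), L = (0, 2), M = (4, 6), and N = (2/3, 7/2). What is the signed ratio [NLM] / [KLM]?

-1/6

[KLM] = ½·(8·(2−6) + 0·(6−5) + 4·(5−2)) = ½·(-32 + 0 + 12) = -10.
[NLM] = ½·((2/3)·(2−6) + 0·(6−(7/2)) + 4·(7/2−2)) = ½·(-8/3 + 0 + 6) = 5/3, so the ratio is (5/3)/(-10) = -1/6.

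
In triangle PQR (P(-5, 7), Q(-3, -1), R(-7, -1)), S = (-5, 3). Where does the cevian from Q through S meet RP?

Barycentric coordinates of S with respect to PQR: (1/2, 1/4, 1/4).
On side RP the Q-coordinate is zero; dropping S's Q-weight 1/4 and renormalizing the remaining 1/4 : 1/2 gives weights 1/3, 2/3 on R, P.
T = (1/3)·(-7, -1) + (2/3)·(-5, 7) = (-17/3, 13/3).

(-17/3, 13/3)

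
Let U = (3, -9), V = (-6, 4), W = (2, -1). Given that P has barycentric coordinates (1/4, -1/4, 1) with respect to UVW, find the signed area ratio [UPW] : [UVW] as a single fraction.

The signed ratio [UPW]/[UVW] equals the barycentric coordinate of P at vertex V, which is -1/4.

-1/4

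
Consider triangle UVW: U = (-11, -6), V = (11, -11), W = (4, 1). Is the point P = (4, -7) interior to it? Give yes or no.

yes

Barycentric coordinates of P: (56/229, 120/229, 53/229).
The three coordinates are positive, positive, positive; a point is interior exactly when all three are positive.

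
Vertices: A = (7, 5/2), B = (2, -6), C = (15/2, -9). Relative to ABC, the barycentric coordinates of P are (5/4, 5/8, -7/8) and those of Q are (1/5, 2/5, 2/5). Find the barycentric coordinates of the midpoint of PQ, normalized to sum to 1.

(29/40, 41/80, -19/80)

Since both coordinate triples sum to 1, the midpoint's barycentrics are the componentwise average.
(5/4+1/5)/2 = 29/40; similarly 41/80 and -19/80.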